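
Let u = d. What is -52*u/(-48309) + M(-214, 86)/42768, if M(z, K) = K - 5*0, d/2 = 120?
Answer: 89649869/344346552 ≈ 0.26035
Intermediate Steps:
d = 240 (d = 2*120 = 240)
u = 240
M(z, K) = K (M(z, K) = K + 0 = K)
-52*u/(-48309) + M(-214, 86)/42768 = -52*240/(-48309) + 86/42768 = -12480*(-1/48309) + 86*(1/42768) = 4160/16103 + 43/21384 = 89649869/344346552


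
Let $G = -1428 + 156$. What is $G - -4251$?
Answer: $2979$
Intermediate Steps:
$G = -1272$
$G - -4251 = -1272 - -4251 = -1272 + 4251 = 2979$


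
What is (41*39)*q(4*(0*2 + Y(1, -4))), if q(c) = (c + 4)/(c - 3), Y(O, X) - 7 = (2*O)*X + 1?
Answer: -2132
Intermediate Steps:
Y(O, X) = 8 + 2*O*X (Y(O, X) = 7 + ((2*O)*X + 1) = 7 + (2*O*X + 1) = 7 + (1 + 2*O*X) = 8 + 2*O*X)
q(c) = (4 + c)/(-3 + c)
(41*39)*q(4*(0*2 + Y(1, -4))) = (41*39)*((4 + 4*(0*2 + (8 + 2*1*(-4))))/(-3 + 4*(0*2 + (8 + 2*1*(-4))))) = 1599*((4 + 4*(0 + (8 - 8)))/(-3 + 4*(0 + (8 - 8)))) = 1599*((4 + 4*(0 + 0))/(-3 + 4*(0 + 0))) = 1599*((4 + 4*0)/(-3 + 4*0)) = 1599*((4 + 0)/(-3 + 0)) = 1599*(4/(-3)) = 1599*(-⅓*4) = 1599*(-4/3) = -2132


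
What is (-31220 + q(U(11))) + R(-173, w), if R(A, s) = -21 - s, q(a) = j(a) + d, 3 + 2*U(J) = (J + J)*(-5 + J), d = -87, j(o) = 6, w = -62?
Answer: -31260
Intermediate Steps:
U(J) = -3/2 + J*(-5 + J) (U(J) = -3/2 + ((J + J)*(-5 + J))/2 = -3/2 + ((2*J)*(-5 + J))/2 = -3/2 + (2*J*(-5 + J))/2 = -3/2 + J*(-5 + J))
q(a) = -81 (q(a) = 6 - 87 = -81)
(-31220 + q(U(11))) + R(-173, w) = (-31220 - 81) + (-21 - 1*(-62)) = -31301 + (-21 + 62) = -31301 + 41 = -31260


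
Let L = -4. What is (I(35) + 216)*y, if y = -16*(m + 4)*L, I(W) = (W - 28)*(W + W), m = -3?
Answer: 45184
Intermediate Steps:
I(W) = 2*W*(-28 + W) (I(W) = (-28 + W)*(2*W) = 2*W*(-28 + W))
y = 64 (y = -16*(-3 + 4)*(-4) = -16*(-4) = 64)
(I(35) + 216)*y = (2*35*(-28 + 35) + 216)*64 = (2*35*7 + 216)*64 = (490 + 216)*64 = 706*64 = 45184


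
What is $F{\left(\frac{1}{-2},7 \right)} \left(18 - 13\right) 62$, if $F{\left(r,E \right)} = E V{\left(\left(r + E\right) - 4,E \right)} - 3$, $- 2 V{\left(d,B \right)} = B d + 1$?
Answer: $- \frac{42005}{2} \approx -21003.0$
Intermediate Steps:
$V{\left(d,B \right)} = - \frac{1}{2} - \frac{B d}{2}$ ($V{\left(d,B \right)} = - \frac{B d + 1}{2} = - \frac{1 + B d}{2} = - \frac{1}{2} - \frac{B d}{2}$)
$F{\left(r,E \right)} = -3 + E \left(- \frac{1}{2} - \frac{E \left(-4 + E + r\right)}{2}\right)$ ($F{\left(r,E \right)} = E \left(- \frac{1}{2} - \frac{E \left(\left(r + E\right) - 4\right)}{2}\right) - 3 = E \left(- \frac{1}{2} - \frac{E \left(\left(E + r\right) - 4\right)}{2}\right) - 3 = E \left(- \frac{1}{2} - \frac{E \left(-4 + E + r\right)}{2}\right) - 3 = -3 + E \left(- \frac{1}{2} - \frac{E \left(-4 + E + r\right)}{2}\right)$)
$F{\left(\frac{1}{-2},7 \right)} \left(18 - 13\right) 62 = \left(-3 - \frac{7 \left(1 + 7 \left(-4 + 7 + \frac{1}{-2}\right)\right)}{2}\right) \left(18 - 13\right) 62 = \left(-3 - \frac{7 \left(1 + 7 \left(-4 + 7 - \frac{1}{2}\right)\right)}{2}\right) 5 \cdot 62 = \left(-3 - \frac{7 \left(1 + 7 \cdot \frac{5}{2}\right)}{2}\right) 5 \cdot 62 = \left(-3 - \frac{7 \left(1 + \frac{35}{2}\right)}{2}\right) 5 \cdot 62 = \left(-3 - \frac{7}{2} \cdot \frac{37}{2}\right) 5 \cdot 62 = \left(-3 - \frac{259}{4}\right) 5 \cdot 62 = \left(- \frac{271}{4}\right) 5 \cdot 62 = \left(- \frac{1355}{4}\right) 62 = - \frac{42005}{2}$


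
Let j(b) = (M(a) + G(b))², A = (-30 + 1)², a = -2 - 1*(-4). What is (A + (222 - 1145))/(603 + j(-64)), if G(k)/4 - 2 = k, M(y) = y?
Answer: -82/61119 ≈ -0.0013416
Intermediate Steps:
a = 2 (a = -2 + 4 = 2)
G(k) = 8 + 4*k
A = 841 (A = (-29)² = 841)
j(b) = (10 + 4*b)² (j(b) = (2 + (8 + 4*b))² = (10 + 4*b)²)
(A + (222 - 1145))/(603 + j(-64)) = (841 + (222 - 1145))/(603 + 4*(5 + 2*(-64))²) = (841 - 923)/(603 + 4*(5 - 128)²) = -82/(603 + 4*(-123)²) = -82/(603 + 4*15129) = -82/(603 + 60516) = -82/61119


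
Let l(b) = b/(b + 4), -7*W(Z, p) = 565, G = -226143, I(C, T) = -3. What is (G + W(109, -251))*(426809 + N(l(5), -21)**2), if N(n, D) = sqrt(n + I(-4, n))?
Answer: -6082887149594/63 ≈ -9.6554e+10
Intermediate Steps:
W(Z, p) = -565/7 (W(Z, p) = -1/7*565 = -565/7)
l(b) = b/(4 + b)
N(n, D) = sqrt(-3 + n) (N(n, D) = sqrt(n - 3) = sqrt(-3 + n))
(G + W(109, -251))*(426809 + N(l(5), -21)**2) = (-226143 - 565/7)*(426809 + (sqrt(-3 + 5/(4 + 5)))**2) = -1583566*(426809 + (sqrt(-3 + 5/9))**2)/7 = -1583566*(426809 + (sqrt(-22/9))**2)/7 = -1583566*(426809 + (I*sqrt(22)/3)**2)/7 = -1583566*(426809 - 22/9)/7 = -1583566/7*3841259/9 = -6082887149594/63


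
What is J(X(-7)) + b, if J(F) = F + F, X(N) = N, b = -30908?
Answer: -30922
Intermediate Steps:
J(F) = 2*F
J(X(-7)) + b = 2*(-7) - 30908 = -14 - 30908 = -30922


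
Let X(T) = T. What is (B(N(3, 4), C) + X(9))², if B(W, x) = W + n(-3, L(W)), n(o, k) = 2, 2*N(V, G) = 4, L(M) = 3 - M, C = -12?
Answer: 169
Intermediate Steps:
N(V, G) = 2 (N(V, G) = (½)*4 = 2)
B(W, x) = 2 + W (B(W, x) = W + 2 = 2 + W)
(B(N(3, 4), C) + X(9))² = ((2 + 2) + 9)² = (4 + 9)² = 13² = 169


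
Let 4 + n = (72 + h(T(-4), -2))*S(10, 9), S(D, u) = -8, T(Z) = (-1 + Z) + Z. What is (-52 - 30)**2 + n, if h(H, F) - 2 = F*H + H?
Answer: 6056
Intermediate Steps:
T(Z) = -1 + 2*Z
h(H, F) = 2 + H + F*H (h(H, F) = 2 + (F*H + H) = 2 + (H + F*H) = 2 + H + F*H)
n = -668 (n = -4 + (72 + (2 + (-1 + 2*(-4)) - 2*(-1 + 2*(-4))))*(-8) = -4 + (72 + (2 + (-1 - 8) - 2*(-1 - 8)))*(-8) = -4 + (72 + (2 - 9 - 2*(-9)))*(-8) = -4 + (72 + (2 - 9 + 18))*(-8) = -4 + (72 + 11)*(-8) = -4 + 83*(-8) = -4 - 664 = -668)
(-52 - 30)**2 + n = (-52 - 30)**2 - 668 = (-82)**2 - 668 = 6724 - 668 = 6056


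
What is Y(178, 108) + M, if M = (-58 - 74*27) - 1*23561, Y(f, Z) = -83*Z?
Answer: -34581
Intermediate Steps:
M = -25617 (M = (-58 - 1998) - 23561 = -2056 - 23561 = -25617)
Y(178, 108) + M = -83*108 - 25617 = -8964 - 25617 = -34581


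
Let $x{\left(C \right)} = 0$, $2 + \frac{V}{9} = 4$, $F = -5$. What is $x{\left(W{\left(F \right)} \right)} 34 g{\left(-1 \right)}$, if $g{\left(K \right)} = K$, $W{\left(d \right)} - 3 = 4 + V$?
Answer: $0$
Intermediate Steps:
$V = 18$ ($V = -18 + 9 \cdot 4 = -18 + 36 = 18$)
$W{\left(d \right)} = 25$ ($W{\left(d \right)} = 3 + \left(4 + 18\right) = 3 + 22 = 25$)
$x{\left(W{\left(F \right)} \right)} 34 g{\left(-1 \right)} = 0 \cdot 34 \left(-1\right) = 0 \left(-1\right) = 0$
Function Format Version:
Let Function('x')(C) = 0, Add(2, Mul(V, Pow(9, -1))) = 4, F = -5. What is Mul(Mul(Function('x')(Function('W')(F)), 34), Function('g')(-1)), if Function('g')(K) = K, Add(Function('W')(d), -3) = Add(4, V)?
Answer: 0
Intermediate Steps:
V = 18 (V = Add(-18, Mul(9, 4)) = Add(-18, 36) = 18)
Function('W')(d) = 25 (Function('W')(d) = Add(3, Add(4, 18)) = Add(3, 22) = 25)
Mul(Mul(Function('x')(Function('W')(F)), 34), Function('g')(-1)) = Mul(Mul(0, 34), -1) = Mul(0, -1) = 0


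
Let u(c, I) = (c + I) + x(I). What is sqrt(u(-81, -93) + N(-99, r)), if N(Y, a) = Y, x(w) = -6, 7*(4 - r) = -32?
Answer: 3*I*sqrt(31) ≈ 16.703*I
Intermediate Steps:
r = 60/7 (r = 4 - 1/7*(-32) = 4 + 32/7 = 60/7 ≈ 8.5714)
u(c, I) = -6 + I + c (u(c, I) = (c + I) - 6 = (I + c) - 6 = -6 + I + c)
sqrt(u(-81, -93) + N(-99, r)) = sqrt((-6 - 93 - 81) - 99) = sqrt(-180 - 99) = sqrt(-279) = 3*I*sqrt(31)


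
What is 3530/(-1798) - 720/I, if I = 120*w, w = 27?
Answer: -17683/8091 ≈ -2.1855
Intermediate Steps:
I = 3240 (I = 120*27 = 3240)
3530/(-1798) - 720/I = 3530/(-1798) - 720/3240 = 3530*(-1/1798) - 720*1/3240 = -1765/899 - 2/9 = -17683/8091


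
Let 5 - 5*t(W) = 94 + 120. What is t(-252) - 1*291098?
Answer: -1455699/5 ≈ -2.9114e+5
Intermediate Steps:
t(W) = -209/5 (t(W) = 1 - (94 + 120)/5 = 1 - ⅕*214 = 1 - 214/5 = -209/5)
t(-252) - 1*291098 = -209/5 - 1*291098 = -209/5 - 291098 = -1455699/5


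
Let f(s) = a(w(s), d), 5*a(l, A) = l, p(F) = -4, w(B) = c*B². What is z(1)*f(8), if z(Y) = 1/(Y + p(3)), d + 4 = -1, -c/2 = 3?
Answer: 128/5 ≈ 25.600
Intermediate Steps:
c = -6 (c = -2*3 = -6)
w(B) = -6*B²
d = -5 (d = -4 - 1 = -5)
a(l, A) = l/5
f(s) = -6*s²/5 (f(s) = (-6*s²)/5 = -6*s²/5)
z(Y) = 1/(-4 + Y) (z(Y) = 1/(Y - 4) = 1/(-4 + Y))
z(1)*f(8) = (-6/5*8²)/(-4 + 1) = (-6/5*64)/(-3) = -⅓*(-384/5) = 128/5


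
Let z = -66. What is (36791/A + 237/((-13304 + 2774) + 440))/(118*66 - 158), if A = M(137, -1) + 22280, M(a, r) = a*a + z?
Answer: 361508219/3155145926100 ≈ 0.00011458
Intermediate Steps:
M(a, r) = -66 + a**2 (M(a, r) = a*a - 66 = a**2 - 66 = -66 + a**2)
A = 40983 (A = (-66 + 137**2) + 22280 = (-66 + 18769) + 22280 = 18703 + 22280 = 40983)
(36791/A + 237/((-13304 + 2774) + 440))/(118*66 - 158) = (36791/40983 + 237/((-13304 + 2774) + 440))/(118*66 - 158) = (36791*(1/40983) + 237/(-10530 + 440))/(7788 - 158) = (36791/40983 + 237/(-10090))/7630 = (36791/40983 + 237*(-1/10090))*(1/7630) = (36791/40983 - 237/10090)*(1/7630) = (361508219/413518470)*(1/7630) = 361508219/3155145926100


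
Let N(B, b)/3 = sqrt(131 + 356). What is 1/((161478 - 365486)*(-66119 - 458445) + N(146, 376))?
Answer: 107015252512/11452264270207122305761 - 3*sqrt(487)/11452264270207122305761 ≈ 9.3445e-12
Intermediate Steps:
N(B, b) = 3*sqrt(487) (N(B, b) = 3*sqrt(131 + 356) = 3*sqrt(487))
1/((161478 - 365486)*(-66119 - 458445) + N(146, 376)) = 1/((161478 - 365486)*(-66119 - 458445) + 3*sqrt(487)) = 1/(-204008*(-524564) + 3*sqrt(487)) = 1/(107015252512 + 3*sqrt(487))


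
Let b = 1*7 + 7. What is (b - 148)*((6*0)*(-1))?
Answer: 0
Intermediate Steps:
b = 14 (b = 7 + 7 = 14)
(b - 148)*((6*0)*(-1)) = (14 - 148)*((6*0)*(-1)) = -0*(-1) = -134*0 = 0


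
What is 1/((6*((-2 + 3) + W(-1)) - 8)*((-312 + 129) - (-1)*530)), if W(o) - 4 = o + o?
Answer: 1/3470 ≈ 0.00028818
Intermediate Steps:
W(o) = 4 + 2*o (W(o) = 4 + (o + o) = 4 + 2*o)
1/((6*((-2 + 3) + W(-1)) - 8)*((-312 + 129) - (-1)*530)) = 1/((6*((-2 + 3) + (4 + 2*(-1))) - 8)*((-312 + 129) - (-1)*530)) = 1/((6*(1 + (4 - 2)) - 8)*(-183 - 1*(-530))) = 1/((6*(1 + 2) - 8)*(-183 + 530)) = 1/((6*3 - 8)*347) = 1/((18 - 8)*347) = 1/(10*347) = 1/3470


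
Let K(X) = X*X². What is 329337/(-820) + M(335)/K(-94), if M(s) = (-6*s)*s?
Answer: -8530934244/21283715 ≈ -400.82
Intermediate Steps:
M(s) = -6*s²
K(X) = X³
329337/(-820) + M(335)/K(-94) = 329337/(-820) + (-6*335²)/((-94)³) = 329337*(-1/820) - 6*112225/(-830584) = -329337/820 - 673350*(-1/830584) = -329337/820 + 336675/415292 = -8530934244/21283715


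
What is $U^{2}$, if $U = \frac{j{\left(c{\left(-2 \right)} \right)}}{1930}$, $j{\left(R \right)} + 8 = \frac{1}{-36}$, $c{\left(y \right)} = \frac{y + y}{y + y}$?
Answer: $\frac{83521}{4827470400} \approx 1.7301 \cdot 10^{-5}$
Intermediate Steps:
$c{\left(y \right)} = 1$ ($c{\left(y \right)} = \frac{2 y}{2 y} = 2 y \frac{1}{2 y} = 1$)
$j{\left(R \right)} = - \frac{289}{36}$ ($j{\left(R \right)} = -8 + \frac{1}{-36} = -8 - \frac{1}{36} = - \frac{289}{36}$)
$U = - \frac{289}{69480}$ ($U = - \frac{289}{36 \cdot 1930} = \left(- \frac{289}{36}\right) \frac{1}{1930} = - \frac{289}{69480} \approx -0.0041595$)
$U^{2} = \left(- \frac{289}{69480}\right)^{2} = \frac{83521}{4827470400}$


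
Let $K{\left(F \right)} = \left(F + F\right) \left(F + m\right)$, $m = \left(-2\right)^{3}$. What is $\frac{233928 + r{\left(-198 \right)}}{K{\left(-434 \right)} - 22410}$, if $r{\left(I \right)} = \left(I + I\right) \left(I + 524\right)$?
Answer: $\frac{52416}{180623} \approx 0.2902$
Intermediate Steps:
$m = -8$
$K{\left(F \right)} = 2 F \left(-8 + F\right)$ ($K{\left(F \right)} = \left(F + F\right) \left(F - 8\right) = 2 F \left(-8 + F\right)$)
$r{\left(I \right)} = 2 I \left(524 + I\right)$
$\frac{233928 + r{\left(-198 \right)}}{K{\left(-434 \right)} - 22410} = \frac{233928 + 2 \left(-198\right) \left(524 - 198\right)}{2 \left(-434\right) \left(-8 - 434\right) - 22410} = \frac{233928 + 2 \left(-198\right) 326}{2 \left(-434\right) \left(-442\right) - 22410} = \frac{233928 - 129096}{383656 - 22410} = \frac{104832}{361246} = 104832 \cdot \frac{1}{361246} = \frac{52416}{180623}$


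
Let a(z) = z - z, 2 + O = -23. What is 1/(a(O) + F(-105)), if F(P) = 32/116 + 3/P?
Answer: 1015/251 ≈ 4.0438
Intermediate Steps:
O = -25 (O = -2 - 23 = -25)
F(P) = 8/29 + 3/P (F(P) = 32*(1/116) + 3/P = 8/29 + 3/P)
a(z) = 0
1/(a(O) + F(-105)) = 1/(0 + (8/29 + 3/(-105))) = 1/(0 + (8/29 + 3*(-1/105))) = 1/(0 + (8/29 - 1/35)) = 1/(0 + 251/1015) = 1/(251/1015) = 1015/251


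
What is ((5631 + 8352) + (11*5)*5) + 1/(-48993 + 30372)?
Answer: 265498217/18621 ≈ 14258.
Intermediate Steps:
((5631 + 8352) + (11*5)*5) + 1/(-48993 + 30372) = (13983 + 55*5) + 1/(-18621) = (13983 + 275) - 1/18621 = 14258 - 1/18621 = 265498217/18621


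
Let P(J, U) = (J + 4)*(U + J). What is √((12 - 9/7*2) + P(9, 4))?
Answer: √8743/7 ≈ 13.358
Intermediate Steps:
P(J, U) = (4 + J)*(J + U)
√((12 - 9/7*2) + P(9, 4)) = √((12 - 9/7*2) + (9² + 4*9 + 4*4 + 9*4)) = √((12 - 9*⅐*2) + (81 + 36 + 16 + 36)) = √((12 - 9/7*2) + 169) = √((12 - 18/7) + 169) = √(66/7 + 169) = √(1249/7) = √8743/7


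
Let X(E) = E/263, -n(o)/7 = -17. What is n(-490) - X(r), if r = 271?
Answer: 31026/263 ≈ 117.97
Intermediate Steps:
n(o) = 119 (n(o) = -7*(-17) = 119)
X(E) = E/263 (X(E) = E*(1/263) = E/263)
n(-490) - X(r) = 119 - 271/263 = 31026/263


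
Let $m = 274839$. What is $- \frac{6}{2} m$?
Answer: $-824517$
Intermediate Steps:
$- \frac{6}{2} m = - \frac{6}{2} \cdot 274839 = \left(-6\right) \frac{1}{2} \cdot 274839 = \left(-3\right) 274839 = -824517$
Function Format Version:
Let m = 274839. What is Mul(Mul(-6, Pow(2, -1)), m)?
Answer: -824517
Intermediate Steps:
Mul(Mul(-6, Pow(2, -1)), m) = Mul(Mul(-6, Pow(2, -1)), 274839) = Mul(Mul(-6, Rational(1, 2)), 274839) = Mul(-3, 274839) = -824517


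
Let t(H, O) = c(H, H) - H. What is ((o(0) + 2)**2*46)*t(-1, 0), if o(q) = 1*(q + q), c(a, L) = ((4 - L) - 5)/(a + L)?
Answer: 184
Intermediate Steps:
c(a, L) = (-1 - L)/(L + a)
t(H, O) = -H + (-1 - H)/(2*H) (t(H, O) = (-1 - H)/(H + H) - H = (-1 - H)/((2*H)) - H = (1/(2*H))*(-1 - H) - H = (-1 - H)/(2*H) - H = -H + (-1 - H)/(2*H))
o(q) = 2*q (o(q) = 1*(2*q) = 2*q)
((o(0) + 2)**2*46)*t(-1, 0) = ((2*0 + 2)**2*46)*(-1/2 - 1*(-1) - 1/2/(-1)) = ((0 + 2)**2*46)*(-1/2 + 1 - 1/2*(-1)) = (2**2*46)*(-1/2 + 1 + 1/2) = (4*46)*1 = 184*1 = 184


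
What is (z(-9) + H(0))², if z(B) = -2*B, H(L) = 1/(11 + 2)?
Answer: 55225/169 ≈ 326.78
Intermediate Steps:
H(L) = 1/13
(z(-9) + H(0))² = (-2*(-9) + 1/13)² = (18 + 1/13)² = (235/13)² = 55225/169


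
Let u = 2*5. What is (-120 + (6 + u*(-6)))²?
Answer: 30276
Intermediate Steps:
u = 10
(-120 + (6 + u*(-6)))² = (-120 + (6 + 10*(-6)))² = (-120 + (6 - 60))² = (-120 - 54)² = (-174)² = 30276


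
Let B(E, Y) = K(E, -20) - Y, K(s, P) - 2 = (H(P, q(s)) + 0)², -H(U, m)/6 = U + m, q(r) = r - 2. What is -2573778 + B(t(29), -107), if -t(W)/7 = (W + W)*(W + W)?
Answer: 19997042731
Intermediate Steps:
q(r) = -2 + r
t(W) = -28*W² (t(W) = -7*(W + W)*(W + W) = -7*2*W*2*W = -28*W²)
H(U, m) = -6*U - 6*m (H(U, m) = -6*(U + m) = -6*U - 6*m)
K(s, P) = 2 + (12 - 6*P - 6*s)² (K(s, P) = 2 + ((-6*P - 6*(-2 + s)) + 0)² = 2 + ((-6*P + (12 - 6*s)) + 0)² = 2 + ((12 - 6*P - 6*s) + 0)² = 2 + (12 - 6*P - 6*s)²)
B(E, Y) = 2 - Y + 36*(-22 + E)² (B(E, Y) = (2 + 36*(-2 - 20 + E)²) - Y = (2 + 36*(-22 + E)²) - Y = 2 - Y + 36*(-22 + E)²)
-2573778 + B(t(29), -107) = -2573778 + (2 - 1*(-107) + 36*(-22 - 28*29²)²) = -2573778 + (2 + 107 + 36*(-22 - 28*841)²) = -2573778 + (2 + 107 + 36*(-22 - 23548)²) = -2573778 + (2 + 107 + 36*(-23570)²) = -2573778 + (2 + 107 + 36*555544900) = -2573778 + (2 + 107 + 19999616400) = -2573778 + 19999616509 = 19997042731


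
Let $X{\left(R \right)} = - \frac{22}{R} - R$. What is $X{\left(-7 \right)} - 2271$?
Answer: $- \frac{15826}{7} \approx -2260.9$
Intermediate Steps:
$X{\left(R \right)} = - R - \frac{22}{R}$
$X{\left(-7 \right)} - 2271 = \left(\left(-1\right) \left(-7\right) - \frac{22}{-7}\right) - 2271 = \left(7 - - \frac{22}{7}\right) - 2271 = \left(7 + \frac{22}{7}\right) - 2271 = \frac{71}{7} - 2271 = - \frac{15826}{7}$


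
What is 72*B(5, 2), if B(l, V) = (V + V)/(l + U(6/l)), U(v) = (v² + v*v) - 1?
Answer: 1800/43 ≈ 41.860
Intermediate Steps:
U(v) = -1 + 2*v² (U(v) = (v² + v²) - 1 = 2*v² - 1 = -1 + 2*v²)
B(l, V) = 2*V/(-1 + l + 72/l²) (B(l, V) = (V + V)/(l + (-1 + 2*(6/l)²)) = (2*V)/(l + (-1 + 2*(36/l²))) = (2*V)/(l + (-1 + 72/l²)) = (2*V)/(-1 + l + 72/l²) = 2*V/(-1 + l + 72/l²))
72*B(5, 2) = 72*(2*2*5²/(72 + 5³ - 1*5²)) = 72*(2*2*25/(72 + 125 - 1*25)) = 72*(2*2*25/(72 + 125 - 25)) = 72*(2*2*25/172) = 72*(2*2*25*(1/172)) = 72*(25/43) = 1800/43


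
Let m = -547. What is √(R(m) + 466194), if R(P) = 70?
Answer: 2*√116566 ≈ 682.83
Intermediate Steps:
√(R(m) + 466194) = √(70 + 466194) = √466264 = 2*√116566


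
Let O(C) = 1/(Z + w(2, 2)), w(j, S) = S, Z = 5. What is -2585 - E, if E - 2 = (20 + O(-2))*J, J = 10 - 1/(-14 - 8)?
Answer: -429559/154 ≈ -2789.3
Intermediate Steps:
J = 221/22 (J = 10 - 1/(-22) = 10 - 1*(-1/22) = 10 + 1/22 = 221/22 ≈ 10.045)
O(C) = ⅐ (O(C) = 1/(5 + 2) = 1/7 = ⅐)
E = 31469/154 (E = 2 + (20 + ⅐)*(221/22) = 2 + (141/7)*(221/22) = 2 + 31161/154 = 31469/154 ≈ 204.34)
-2585 - E = -2585 - 1*31469/154 = -2585 - 31469/154 = -429559/154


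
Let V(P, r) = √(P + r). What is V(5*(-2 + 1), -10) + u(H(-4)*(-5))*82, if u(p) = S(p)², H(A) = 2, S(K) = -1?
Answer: 82 + I*√15 ≈ 82.0 + 3.873*I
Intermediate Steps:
u(p) = 1 (u(p) = (-1)² = 1)
V(5*(-2 + 1), -10) + u(H(-4)*(-5))*82 = √(5*(-2 + 1) - 10) + 1*82 = √(5*(-1) - 10) + 82 = √(-5 - 10) + 82 = √(-15) + 82 = I*√15 + 82 = 82 + I*√15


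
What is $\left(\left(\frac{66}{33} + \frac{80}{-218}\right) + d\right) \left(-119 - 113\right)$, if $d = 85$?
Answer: $- \frac{2190776}{109} \approx -20099.0$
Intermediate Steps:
$\left(\left(\frac{66}{33} + \frac{80}{-218}\right) + d\right) \left(-119 - 113\right) = \left(\left(\frac{66}{33} + \frac{80}{-218}\right) + 85\right) \left(-119 - 113\right) = \left(\left(66 \cdot \frac{1}{33} + 80 \left(- \frac{1}{218}\right)\right) + 85\right) \left(-232\right) = \left(\left(2 - \frac{40}{109}\right) + 85\right) \left(-232\right) = \left(\frac{178}{109} + 85\right) \left(-232\right) = \frac{9443}{109} \left(-232\right) = - \frac{2190776}{109}$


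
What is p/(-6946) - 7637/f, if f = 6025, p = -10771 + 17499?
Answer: -46791401/20924825 ≈ -2.2362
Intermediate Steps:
p = 6728
p/(-6946) - 7637/f = 6728/(-6946) - 7637/6025 = 6728*(-1/6946) - 7637*1/6025 = -3364/3473 - 7637/6025 = -46791401/20924825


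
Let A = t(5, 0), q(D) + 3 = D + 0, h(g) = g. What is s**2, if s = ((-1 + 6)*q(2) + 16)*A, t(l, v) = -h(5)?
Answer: 3025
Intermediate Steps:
q(D) = -3 + D (q(D) = -3 + (D + 0) = -3 + D)
t(l, v) = -5 (t(l, v) = -1*5 = -5)
A = -5
s = -55 (s = ((-1 + 6)*(-3 + 2) + 16)*(-5) = (5*(-1) + 16)*(-5) = (-5 + 16)*(-5) = 11*(-5) = -55)
s**2 = (-55)**2 = 3025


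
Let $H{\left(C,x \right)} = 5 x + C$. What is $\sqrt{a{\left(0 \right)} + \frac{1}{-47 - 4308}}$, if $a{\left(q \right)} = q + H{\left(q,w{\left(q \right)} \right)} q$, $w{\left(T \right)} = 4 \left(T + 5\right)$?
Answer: $\frac{i \sqrt{4355}}{4355} \approx 0.015153 i$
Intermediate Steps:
$w{\left(T \right)} = 20 + 4 T$ ($w{\left(T \right)} = 4 \left(5 + T\right) = 20 + 4 T$)
$H{\left(C,x \right)} = C + 5 x$
$a{\left(q \right)} = q + q \left(100 + 21 q\right)$ ($a{\left(q \right)} = q + \left(q + 5 \left(20 + 4 q\right)\right) q = q + \left(q + \left(100 + 20 q\right)\right) q = q + \left(100 + 21 q\right) q = q + q \left(100 + 21 q\right)$)
$\sqrt{a{\left(0 \right)} + \frac{1}{-47 - 4308}} = \sqrt{0 \left(101 + 21 \cdot 0\right) + \frac{1}{-47 - 4308}} = \sqrt{0 \left(101 + 0\right) + \frac{1}{-4355}} = \sqrt{0 \cdot 101 - \frac{1}{4355}} = \sqrt{0 - \frac{1}{4355}} = \sqrt{- \frac{1}{4355}} = \frac{i \sqrt{4355}}{4355}$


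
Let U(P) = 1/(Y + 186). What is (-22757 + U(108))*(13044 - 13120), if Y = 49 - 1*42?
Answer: 333799600/193 ≈ 1.7295e+6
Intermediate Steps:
Y = 7 (Y = 49 - 42 = 7)
U(P) = 1/193 (U(P) = 1/(7 + 186) = 1/193)
(-22757 + U(108))*(13044 - 13120) = (-22757 + 1/193)*(13044 - 13120) = -4392100/193*(-76) = 333799600/193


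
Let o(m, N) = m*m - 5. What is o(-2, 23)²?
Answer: 1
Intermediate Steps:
o(m, N) = -5 + m² (o(m, N) = m² - 5 = -5 + m²)
o(-2, 23)² = (-5 + (-2)²)² = (-5 + 4)² = (-1)² = 1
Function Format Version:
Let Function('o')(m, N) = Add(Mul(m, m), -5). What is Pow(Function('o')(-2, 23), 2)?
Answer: 1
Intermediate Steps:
Function('o')(m, N) = Add(-5, Pow(m, 2)) (Function('o')(m, N) = Add(Pow(m, 2), -5) = Add(-5, Pow(m, 2)))
Pow(Function('o')(-2, 23), 2) = Pow(Add(-5, Pow(-2, 2)), 2) = Pow(Add(-5, 4), 2) = Pow(-1, 2) = 1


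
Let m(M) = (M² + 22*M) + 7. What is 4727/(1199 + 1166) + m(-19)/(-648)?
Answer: 1590673/766260 ≈ 2.0759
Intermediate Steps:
m(M) = 7 + M² + 22*M
4727/(1199 + 1166) + m(-19)/(-648) = 4727/(1199 + 1166) + (7 + (-19)² + 22*(-19))/(-648) = 4727/2365 + (7 + 361 - 418)*(-1/648) = 4727*(1/2365) - 50*(-1/648) = 4727/2365 + 25/324 = 1590673/766260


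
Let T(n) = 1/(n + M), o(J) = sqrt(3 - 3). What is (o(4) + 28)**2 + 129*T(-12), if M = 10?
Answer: 1439/2 ≈ 719.50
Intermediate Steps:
o(J) = 0 (o(J) = sqrt(0) = 0)
T(n) = 1/(10 + n) (T(n) = 1/(n + 10) = 1/(10 + n))
(o(4) + 28)**2 + 129*T(-12) = (0 + 28)**2 + 129/(10 - 12) = 28**2 + 129/(-2) = 784 + 129*(-1/2) = 784 - 129/2 = 1439/2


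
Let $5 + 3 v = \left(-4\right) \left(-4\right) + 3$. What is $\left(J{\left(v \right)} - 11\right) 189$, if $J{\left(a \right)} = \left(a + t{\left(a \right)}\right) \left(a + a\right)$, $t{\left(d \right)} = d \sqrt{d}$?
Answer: $6153 + 2744 \sqrt{42} \approx 23936.0$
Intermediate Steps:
$t{\left(d \right)} = d^{\frac{3}{2}}$
$v = \frac{14}{3}$ ($v = - \frac{5}{3} + \frac{\left(-4\right) \left(-4\right) + 3}{3} = - \frac{5}{3} + \frac{16 + 3}{3} = - \frac{5}{3} + \frac{1}{3} \cdot 19 = - \frac{5}{3} + \frac{19}{3} = \frac{14}{3} \approx 4.6667$)
$J{\left(a \right)} = 2 a \left(a + a^{\frac{3}{2}}\right)$ ($J{\left(a \right)} = \left(a + a^{\frac{3}{2}}\right) \left(a + a\right) = \left(a + a^{\frac{3}{2}}\right) 2 a = 2 a \left(a + a^{\frac{3}{2}}\right)$)
$\left(J{\left(v \right)} - 11\right) 189 = \left(2 \cdot \frac{14}{3} \left(\frac{14}{3} + \left(\frac{14}{3}\right)^{\frac{3}{2}}\right) - 11\right) 189 = \left(2 \cdot \frac{14}{3} \left(\frac{14}{3} + \frac{14 \sqrt{42}}{9}\right) - 11\right) 189 = \left(\left(\frac{392}{9} + \frac{392 \sqrt{42}}{27}\right) - 11\right) 189 = \left(\frac{293}{9} + \frac{392 \sqrt{42}}{27}\right) 189 = 6153 + 2744 \sqrt{42}$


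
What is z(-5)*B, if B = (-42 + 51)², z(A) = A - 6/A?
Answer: -1539/5 ≈ -307.80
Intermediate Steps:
z(A) = A - 6/A
B = 81 (B = 9² = 81)
z(-5)*B = (-5 - 6/(-5))*81 = (-5 - 6*(-⅕))*81 = (-5 + 6/5)*81 = -19/5*81 = -1539/5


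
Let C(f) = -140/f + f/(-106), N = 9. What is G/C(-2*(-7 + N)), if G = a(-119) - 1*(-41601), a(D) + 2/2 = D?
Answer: 732831/619 ≈ 1183.9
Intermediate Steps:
a(D) = -1 + D
C(f) = -140/f - f/106 (C(f) = -140/f + f*(-1/106) = -140/f - f/106)
G = 41481 (G = (-1 - 119) - 1*(-41601) = -120 + 41601 = 41481)
G/C(-2*(-7 + N)) = 41481/(-140*(-1/(2*(-7 + 9))) - (-1)*(-7 + 9)/53) = 41481/(-140/((-2*2)) - (-1)*2/53) = 41481/(-140/(-4) - 1/106*(-4)) = 41481/(-140*(-1/4) + 2/53) = 41481/(35 + 2/53) = 41481/(1857/53) = 41481*(53/1857) = 732831/619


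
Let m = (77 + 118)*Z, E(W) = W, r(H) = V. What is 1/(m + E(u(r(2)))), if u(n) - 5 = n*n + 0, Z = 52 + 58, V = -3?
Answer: 1/21464 ≈ 4.6590e-5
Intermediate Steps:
r(H) = -3
Z = 110
u(n) = 5 + n² (u(n) = 5 + (n*n + 0) = 5 + (n² + 0) = 5 + n²)
m = 21450 (m = (77 + 118)*110 = 195*110 = 21450)
1/(m + E(u(r(2)))) = 1/(21450 + (5 + (-3)²)) = 1/(21450 + (5 + 9)) = 1/(21450 + 14) = 1/21464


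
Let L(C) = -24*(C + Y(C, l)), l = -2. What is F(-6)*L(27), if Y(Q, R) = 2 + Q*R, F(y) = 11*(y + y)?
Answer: -79200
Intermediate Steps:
F(y) = 22*y (F(y) = 11*(2*y) = 22*y)
L(C) = -48 + 24*C (L(C) = -24*(C + (2 + C*(-2))) = -24*(C + (2 - 2*C)) = -24*(2 - C) = -48 + 24*C)
F(-6)*L(27) = (22*(-6))*(-48 + 24*27) = -132*(-48 + 648) = -132*600 = -79200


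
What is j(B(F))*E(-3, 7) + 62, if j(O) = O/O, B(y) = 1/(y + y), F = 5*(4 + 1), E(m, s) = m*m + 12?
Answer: 83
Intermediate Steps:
E(m, s) = 12 + m² (E(m, s) = m² + 12 = 12 + m²)
F = 25 (F = 5*5 = 25)
B(y) = 1/(2*y)
j(O) = 1
j(B(F))*E(-3, 7) + 62 = 1*(12 + (-3)²) + 62 = 1*(12 + 9) + 62 = 1*21 + 62 = 21 + 62 = 83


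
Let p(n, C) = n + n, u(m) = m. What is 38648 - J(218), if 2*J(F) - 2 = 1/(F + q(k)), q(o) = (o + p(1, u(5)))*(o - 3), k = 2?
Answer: 16540915/428 ≈ 38647.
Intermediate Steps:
p(n, C) = 2*n
q(o) = (-3 + o)*(2 + o) (q(o) = (o + 2*1)*(o - 3) = (o + 2)*(-3 + o) = (2 + o)*(-3 + o) = (-3 + o)*(2 + o))
J(F) = 1 + 1/(2*(-4 + F)) (J(F) = 1 + 1/(2*(F + (-6 + 2**2 - 1*2))) = 1 + 1/(2*(F + (-6 + 4 - 2))) = 1 + 1/(2*(F - 4)) = 1 + 1/(2*(-4 + F)))
38648 - J(218) = 38648 - (-7/2 + 218)/(-4 + 218) = 38648 - 429/(214*2) = 38648 - 1*429/428 = 38648 - 429/428 = 16540915/428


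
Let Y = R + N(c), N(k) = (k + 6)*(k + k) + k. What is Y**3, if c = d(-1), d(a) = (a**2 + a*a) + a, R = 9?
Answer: 13824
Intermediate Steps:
d(a) = a + 2*a**2 (d(a) = (a**2 + a**2) + a = 2*a**2 + a = a + 2*a**2)
c = 1 (c = -(1 + 2*(-1)) = -(1 - 2) = -1*(-1) = 1)
N(k) = k + 2*k*(6 + k) (N(k) = (6 + k)*(2*k) + k = 2*k*(6 + k) + k = k + 2*k*(6 + k))
Y = 24 (Y = 9 + 1*(13 + 2*1) = 9 + 1*(13 + 2) = 9 + 1*15 = 9 + 15 = 24)
Y**3 = 24**3 = 13824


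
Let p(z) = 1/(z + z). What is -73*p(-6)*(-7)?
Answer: -511/12 ≈ -42.583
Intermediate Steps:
p(z) = 1/(2*z)
-73*p(-6)*(-7) = -73/(2*(-6))*(-7) = -73*(-1)/(2*6)*(-7) = -73*(-1/12)*(-7) = (73/12)*(-7) = -511/12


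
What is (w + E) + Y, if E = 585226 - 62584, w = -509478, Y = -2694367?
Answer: -2681203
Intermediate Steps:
E = 522642
(w + E) + Y = (-509478 + 522642) - 2694367 = 13164 - 2694367 = -2681203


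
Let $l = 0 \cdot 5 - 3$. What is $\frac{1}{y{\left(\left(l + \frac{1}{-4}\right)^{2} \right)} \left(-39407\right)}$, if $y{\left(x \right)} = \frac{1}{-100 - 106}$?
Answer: $\frac{206}{39407} \approx 0.0052275$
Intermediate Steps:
$l = -3$ ($l = 0 - 3 = -3$)
$y{\left(x \right)} = - \frac{1}{206}$ ($y{\left(x \right)} = \frac{1}{-206} = - \frac{1}{206}$)
$\frac{1}{y{\left(\left(l + \frac{1}{-4}\right)^{2} \right)} \left(-39407\right)} = \frac{1}{\left(- \frac{1}{206}\right) \left(-39407\right)} = \left(-206\right) \left(- \frac{1}{39407}\right) = \frac{206}{39407}$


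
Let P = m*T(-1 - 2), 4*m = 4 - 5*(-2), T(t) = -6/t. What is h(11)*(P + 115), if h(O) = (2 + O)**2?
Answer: 20618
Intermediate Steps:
m = 7/2 (m = (4 - 5*(-2))/4 = (4 + 10)/4 = (1/4)*14 = 7/2 ≈ 3.5000)
P = 7 (P = 7*(-6/(-1 - 2))/2 = 7*(-6/(-3))/2 = 7*(-6*(-1/3))/2 = (7/2)*2 = 7)
h(11)*(P + 115) = (2 + 11)**2*(7 + 115) = 13**2*122 = 169*122 = 20618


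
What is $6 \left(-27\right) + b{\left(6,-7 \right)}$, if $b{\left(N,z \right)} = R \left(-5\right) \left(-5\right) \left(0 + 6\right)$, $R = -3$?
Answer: $-612$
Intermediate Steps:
$b{\left(N,z \right)} = -450$ ($b{\left(N,z \right)} = \left(-3\right) \left(-5\right) \left(-5\right) \left(0 + 6\right) = 15 \left(-5\right) 6 = \left(-75\right) 6 = -450$)
$6 \left(-27\right) + b{\left(6,-7 \right)} = 6 \left(-27\right) - 450 = -162 - 450 = -612$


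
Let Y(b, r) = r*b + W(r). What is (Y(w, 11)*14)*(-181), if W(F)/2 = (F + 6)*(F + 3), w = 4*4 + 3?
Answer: -1735790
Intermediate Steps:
w = 19 (w = 16 + 3 = 19)
W(F) = 2*(3 + F)*(6 + F) (W(F) = 2*((F + 6)*(F + 3)) = 2*((6 + F)*(3 + F)) = 2*((3 + F)*(6 + F)) = 2*(3 + F)*(6 + F))
Y(b, r) = 36 + 2*r² + 18*r + b*r (Y(b, r) = r*b + (36 + 2*r² + 18*r) = b*r + (36 + 2*r² + 18*r) = 36 + 2*r² + 18*r + b*r)
(Y(w, 11)*14)*(-181) = ((36 + 2*11² + 18*11 + 19*11)*14)*(-181) = ((36 + 2*121 + 198 + 209)*14)*(-181) = ((36 + 242 + 198 + 209)*14)*(-181) = (685*14)*(-181) = 9590*(-181) = -1735790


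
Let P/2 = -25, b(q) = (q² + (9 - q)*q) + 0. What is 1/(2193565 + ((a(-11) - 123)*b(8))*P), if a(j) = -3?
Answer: 1/2647165 ≈ 3.7776e-7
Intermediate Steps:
b(q) = q² + q*(9 - q) (b(q) = (q² + q*(9 - q)) + 0 = q² + q*(9 - q))
P = -50 (P = 2*(-25) = -50)
1/(2193565 + ((a(-11) - 123)*b(8))*P) = 1/(2193565 + ((-3 - 123)*(9*8))*(-50)) = 1/(2193565 - 126*72*(-50)) = 1/(2193565 - 9072*(-50)) = 1/(2193565 + 453600) = 1/2647165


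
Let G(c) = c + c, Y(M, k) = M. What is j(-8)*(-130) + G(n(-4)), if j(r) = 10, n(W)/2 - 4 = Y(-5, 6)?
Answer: -1304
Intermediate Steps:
n(W) = -2 (n(W) = 8 + 2*(-5) = 8 - 10 = -2)
G(c) = 2*c
j(-8)*(-130) + G(n(-4)) = 10*(-130) + 2*(-2) = -1300 - 4 = -1304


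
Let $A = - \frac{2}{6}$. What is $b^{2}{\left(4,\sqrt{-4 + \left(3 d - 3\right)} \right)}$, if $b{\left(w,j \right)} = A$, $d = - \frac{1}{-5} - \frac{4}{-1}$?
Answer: $\frac{1}{9} \approx 0.11111$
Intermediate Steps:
$d = \frac{21}{5}$ ($d = \left(-1\right) \left(- \frac{1}{5}\right) - -4 = \frac{1}{5} + 4 = \frac{21}{5} \approx 4.2$)
$A = - \frac{1}{3}$ ($A = \left(-2\right) \frac{1}{6} = - \frac{1}{3} \approx -0.33333$)
$b{\left(w,j \right)} = - \frac{1}{3}$
$b^{2}{\left(4,\sqrt{-4 + \left(3 d - 3\right)} \right)} = \left(- \frac{1}{3}\right)^{2} = \frac{1}{9}$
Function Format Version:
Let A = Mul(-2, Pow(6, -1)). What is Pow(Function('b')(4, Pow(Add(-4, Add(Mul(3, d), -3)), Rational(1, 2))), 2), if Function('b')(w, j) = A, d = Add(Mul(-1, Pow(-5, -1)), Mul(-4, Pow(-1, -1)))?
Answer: Rational(1, 9) ≈ 0.11111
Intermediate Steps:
d = Rational(21, 5) (d = Add(Mul(-1, Rational(-1, 5)), Mul(-4, -1)) = Add(Rational(1, 5), 4) = Rational(21, 5) ≈ 4.2000)
A = Rational(-1, 3) (A = Mul(-2, Rational(1, 6)) = Rational(-1, 3) ≈ -0.33333)
Function('b')(w, j) = Rational(-1, 3)
Pow(Function('b')(4, Pow(Add(-4, Add(Mul(3, d), -3)), Rational(1, 2))), 2) = Pow(Rational(-1, 3), 2) = Rational(1, 9)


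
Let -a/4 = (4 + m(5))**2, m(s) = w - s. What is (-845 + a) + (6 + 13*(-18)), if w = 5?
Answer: -1137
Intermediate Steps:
m(s) = 5 - s
a = -64 (a = -4*(4 + (5 - 1*5))**2 = -4*(4 + (5 - 5))**2 = -4*(4 + 0)**2 = -4*4**2 = -4*16 = -64)
(-845 + a) + (6 + 13*(-18)) = (-845 - 64) + (6 + 13*(-18)) = -909 + (6 - 234) = -909 - 228 = -1137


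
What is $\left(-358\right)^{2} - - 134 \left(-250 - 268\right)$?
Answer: $58752$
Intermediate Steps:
$\left(-358\right)^{2} - - 134 \left(-250 - 268\right) = 128164 - \left(-134\right) \left(-518\right) = 128164 - 69412 = 58752$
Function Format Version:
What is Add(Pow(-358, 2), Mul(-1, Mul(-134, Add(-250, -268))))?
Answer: 58752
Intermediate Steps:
Add(Pow(-358, 2), Mul(-1, Mul(-134, Add(-250, -268)))) = Add(128164, Mul(-1, Mul(-134, -518))) = Add(128164, Mul(-1, 69412)) = Add(128164, -69412) = 58752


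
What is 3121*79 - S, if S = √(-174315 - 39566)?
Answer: 246559 - I*√213881 ≈ 2.4656e+5 - 462.47*I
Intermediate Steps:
S = I*√213881 (S = √(-213881) = I*√213881 ≈ 462.47*I)
3121*79 - S = 3121*79 - I*√213881 = 246559 - I*√213881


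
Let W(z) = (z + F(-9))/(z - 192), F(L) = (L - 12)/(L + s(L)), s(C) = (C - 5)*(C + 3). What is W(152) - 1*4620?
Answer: -4623793/1000 ≈ -4623.8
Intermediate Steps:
s(C) = (-5 + C)*(3 + C)
F(L) = (-12 + L)/(-15 + L² - L) (F(L) = (L - 12)/(L + (-15 + L² - 2*L)) = (-12 + L)/(-15 + L² - L))
W(z) = (-7/25 + z)/(-192 + z) (W(z) = (z + (12 - 1*(-9))/(15 - 9 - 1*(-9)²))/(z - 192) = (z + (12 + 9)/(15 - 9 - 1*81))/(-192 + z) = (z + 21/(15 - 9 - 81))/(-192 + z) = (z + 21/(-75))/(-192 + z) = (z - 1/75*21)/(-192 + z) = (z - 7/25)/(-192 + z) = (-7/25 + z)/(-192 + z))
W(152) - 1*4620 = (-7/25 + 152)/(-192 + 152) - 1*4620 = (3793/25)/(-40) - 4620 = -1/40*3793/25 - 4620 = -3793/1000 - 4620 = -4623793/1000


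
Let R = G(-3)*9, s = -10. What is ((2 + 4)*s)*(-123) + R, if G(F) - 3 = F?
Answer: 7380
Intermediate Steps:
G(F) = 3 + F
R = 0 (R = (3 - 3)*9 = 0*9 = 0)
((2 + 4)*s)*(-123) + R = ((2 + 4)*(-10))*(-123) + 0 = (6*(-10))*(-123) + 0 = -60*(-123) + 0 = 7380 + 0 = 7380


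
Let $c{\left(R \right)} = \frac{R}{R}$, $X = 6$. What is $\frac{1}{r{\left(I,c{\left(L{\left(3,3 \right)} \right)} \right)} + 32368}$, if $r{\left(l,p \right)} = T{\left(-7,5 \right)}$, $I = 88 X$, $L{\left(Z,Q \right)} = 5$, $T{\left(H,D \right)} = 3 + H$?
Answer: $\frac{1}{32364} \approx 3.0899 \cdot 10^{-5}$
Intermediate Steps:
$I = 528$ ($I = 88 \cdot 6 = 528$)
$c{\left(R \right)} = 1$
$r{\left(l,p \right)} = -4$ ($r{\left(l,p \right)} = 3 - 7 = -4$)
$\frac{1}{r{\left(I,c{\left(L{\left(3,3 \right)} \right)} \right)} + 32368} = \frac{1}{-4 + 32368} = \frac{1}{32364}$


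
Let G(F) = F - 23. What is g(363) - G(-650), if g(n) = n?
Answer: 1036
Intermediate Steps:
G(F) = -23 + F
g(363) - G(-650) = 363 - (-23 - 650) = 363 - 1*(-673) = 363 + 673 = 1036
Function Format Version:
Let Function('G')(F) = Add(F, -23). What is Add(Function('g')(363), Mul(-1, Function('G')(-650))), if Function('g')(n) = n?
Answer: 1036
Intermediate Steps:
Function('G')(F) = Add(-23, F)
Add(Function('g')(363), Mul(-1, Function('G')(-650))) = Add(363, Mul(-1, Add(-23, -650))) = Add(363, Mul(-1, -673)) = Add(363, 673) = 1036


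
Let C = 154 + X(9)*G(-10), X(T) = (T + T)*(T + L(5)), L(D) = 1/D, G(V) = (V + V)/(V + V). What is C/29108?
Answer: 799/72770 ≈ 0.010980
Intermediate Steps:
G(V) = 1 (G(V) = (2*V)/((2*V)) = (2*V)*(1/(2*V)) = 1)
L(D) = 1/D
X(T) = 2*T*(⅕ + T) (X(T) = (T + T)*(T + 1/5) = (2*T)*(T + ⅕) = (2*T)*(⅕ + T) = 2*T*(⅕ + T))
C = 1598/5 (C = 154 + ((⅖)*9*(1 + 5*9))*1 = 154 + ((⅖)*9*(1 + 45))*1 = 154 + ((⅖)*9*46)*1 = 154 + (828/5)*1 = 154 + 828/5 = 1598/5 ≈ 319.60)
C/29108 = (1598/5)/29108 = (1598/5)*(1/29108) = 799/72770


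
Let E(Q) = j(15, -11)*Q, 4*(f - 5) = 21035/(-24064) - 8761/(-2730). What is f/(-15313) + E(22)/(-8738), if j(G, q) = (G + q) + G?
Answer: -423706300165193/8790281615431680 ≈ -0.048202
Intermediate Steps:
j(G, q) = q + 2*G
f = 733646777/131389440 (f = 5 + (21035/(-24064) - 8761/(-2730))/4 = 5 + (21035*(-1/24064) - 8761*(-1/2730))/4 = 5 + (-21035/24064 + 8761/2730)/4 = 5 + (¼)*(76699577/32847360) = 5 + 76699577/131389440 = 733646777/131389440 ≈ 5.5838)
E(Q) = 19*Q (E(Q) = (-11 + 2*15)*Q = (-11 + 30)*Q = 19*Q)
f/(-15313) + E(22)/(-8738) = (733646777/131389440)/(-15313) + (19*22)/(-8738) = (733646777/131389440)*(-1/15313) + 418*(-1/8738) = -733646777/2011966494720 - 209/4369 = -423706300165193/8790281615431680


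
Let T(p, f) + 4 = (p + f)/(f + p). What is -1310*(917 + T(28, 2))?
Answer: -1197340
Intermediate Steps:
T(p, f) = -3 (T(p, f) = -4 + (p + f)/(f + p) = -4 + (f + p)/(f + p) = -4 + 1 = -3)
-1310*(917 + T(28, 2)) = -1310*(917 - 3) = -1310*914 = -1197340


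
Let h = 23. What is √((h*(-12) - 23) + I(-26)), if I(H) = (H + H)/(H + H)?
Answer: I*√298 ≈ 17.263*I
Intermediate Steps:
I(H) = 1 (I(H) = (2*H)/((2*H)) = (2*H)*(1/(2*H)) = 1)
√((h*(-12) - 23) + I(-26)) = √((23*(-12) - 23) + 1) = √((-276 - 23) + 1) = √(-299 + 1) = √(-298) = I*√298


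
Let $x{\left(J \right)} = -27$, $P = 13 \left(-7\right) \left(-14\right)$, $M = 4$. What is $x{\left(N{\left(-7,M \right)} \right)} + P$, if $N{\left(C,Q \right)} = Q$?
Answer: $1247$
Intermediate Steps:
$P = 1274$ ($P = \left(-91\right) \left(-14\right) = 1274$)
$x{\left(N{\left(-7,M \right)} \right)} + P = -27 + 1274 = 1247$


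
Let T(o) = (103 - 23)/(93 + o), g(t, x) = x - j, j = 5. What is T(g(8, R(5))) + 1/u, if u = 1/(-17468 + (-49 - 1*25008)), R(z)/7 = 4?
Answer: -1233205/29 ≈ -42524.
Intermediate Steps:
R(z) = 28 (R(z) = 7*4 = 28)
g(t, x) = -5 + x (g(t, x) = x - 1*5 = x - 5 = -5 + x)
u = -1/42525 (u = 1/(-17468 + (-49 - 25008)) = 1/(-17468 - 25057) = 1/(-42525) = -1/42525 ≈ -2.3516e-5)
T(o) = 80/(93 + o)
T(g(8, R(5))) + 1/u = 80/(93 + (-5 + 28)) + 1/(-1/42525) = 80/(93 + 23) - 42525 = 80/116 - 42525 = 80*(1/116) - 42525 = 20/29 - 42525 = -1233205/29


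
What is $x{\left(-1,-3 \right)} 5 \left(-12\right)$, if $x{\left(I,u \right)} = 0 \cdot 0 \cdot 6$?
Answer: $0$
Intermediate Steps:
$x{\left(I,u \right)} = 0$ ($x{\left(I,u \right)} = 0 \cdot 6 = 0$)
$x{\left(-1,-3 \right)} 5 \left(-12\right) = 0 \cdot 5 \left(-12\right) = 0 \left(-12\right) = 0$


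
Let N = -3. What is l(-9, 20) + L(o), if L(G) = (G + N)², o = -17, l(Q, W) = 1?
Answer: 401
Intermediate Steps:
L(G) = (-3 + G)² (L(G) = (G - 3)² = (-3 + G)²)
l(-9, 20) + L(o) = 1 + (-3 - 17)² = 1 + (-20)² = 1 + 400 = 401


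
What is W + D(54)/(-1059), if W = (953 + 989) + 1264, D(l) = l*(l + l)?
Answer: 1129774/353 ≈ 3200.5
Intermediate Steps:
D(l) = 2*l² (D(l) = l*(2*l) = 2*l²)
W = 3206 (W = 1942 + 1264 = 3206)
W + D(54)/(-1059) = 3206 + (2*54²)/(-1059) = 3206 + (2*2916)*(-1/1059) = 3206 + 5832*(-1/1059) = 3206 - 1944/353 = 1129774/353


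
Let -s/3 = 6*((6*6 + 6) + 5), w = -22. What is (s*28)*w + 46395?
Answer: 567531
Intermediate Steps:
s = -846 (s = -18*((6*6 + 6) + 5) = -18*((36 + 6) + 5) = -18*(42 + 5) = -18*47 = -3*282 = -846)
(s*28)*w + 46395 = -846*28*(-22) + 46395 = -23688*(-22) + 46395 = 521136 + 46395 = 567531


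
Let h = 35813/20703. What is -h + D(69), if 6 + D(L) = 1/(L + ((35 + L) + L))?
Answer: -38706799/5010126 ≈ -7.7257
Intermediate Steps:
h = 35813/20703 (h = 35813*(1/20703) = 35813/20703 ≈ 1.7298)
D(L) = -6 + 1/(35 + 3*L) (D(L) = -6 + 1/(L + ((35 + L) + L)) = -6 + 1/(L + (35 + 2*L)) = -6 + 1/(35 + 3*L))
-h + D(69) = -1*35813/20703 + (-209 - 18*69)/(35 + 3*69) = -35813/20703 + (-209 - 1242)/(35 + 207) = -35813/20703 - 1451/242 = -38706799/5010126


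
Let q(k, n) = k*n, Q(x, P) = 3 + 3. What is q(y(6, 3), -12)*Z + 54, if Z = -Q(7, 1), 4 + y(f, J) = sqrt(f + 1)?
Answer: -234 + 72*sqrt(7) ≈ -43.506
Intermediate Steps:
Q(x, P) = 6
y(f, J) = -4 + sqrt(1 + f) (y(f, J) = -4 + sqrt(f + 1) = -4 + sqrt(1 + f))
Z = -6 (Z = -1*6 = -6)
q(y(6, 3), -12)*Z + 54 = ((-4 + sqrt(1 + 6))*(-12))*(-6) + 54 = ((-4 + sqrt(7))*(-12))*(-6) + 54 = (48 - 12*sqrt(7))*(-6) + 54 = (-288 + 72*sqrt(7)) + 54 = -234 + 72*sqrt(7)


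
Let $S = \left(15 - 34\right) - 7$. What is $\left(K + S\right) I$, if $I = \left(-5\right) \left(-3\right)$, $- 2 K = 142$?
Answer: $-1455$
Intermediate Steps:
$K = -71$ ($K = \left(- \frac{1}{2}\right) 142 = -71$)
$S = -26$ ($S = -19 - 7 = -26$)
$I = 15$
$\left(K + S\right) I = \left(-71 - 26\right) 15 = \left(-97\right) 15 = -1455$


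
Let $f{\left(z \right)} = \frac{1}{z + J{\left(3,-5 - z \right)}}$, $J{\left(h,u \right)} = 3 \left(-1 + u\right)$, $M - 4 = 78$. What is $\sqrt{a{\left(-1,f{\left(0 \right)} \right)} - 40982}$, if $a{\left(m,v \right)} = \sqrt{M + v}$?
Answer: $\frac{\sqrt{-1475352 + 30 \sqrt{118}}}{6} \approx 202.42 i$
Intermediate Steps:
$M = 82$ ($M = 4 + 78 = 82$)
$J{\left(h,u \right)} = -3 + 3 u$
$f{\left(z \right)} = \frac{1}{-18 - 2 z}$ ($f{\left(z \right)} = \frac{1}{z + \left(-3 + 3 \left(-5 - z\right)\right)} = \frac{1}{z - \left(18 + 3 z\right)} = \frac{1}{-18 - 2 z}$)
$a{\left(m,v \right)} = \sqrt{82 + v}$
$\sqrt{a{\left(-1,f{\left(0 \right)} \right)} - 40982} = \sqrt{\sqrt{82 - \frac{1}{18 + 2 \cdot 0}} - 40982} = \sqrt{\sqrt{82 - \frac{1}{18 + 0}} - 40982} = \sqrt{\sqrt{82 - \frac{1}{18}} - 40982} = \sqrt{\sqrt{\frac{1475}{18}} - 40982} = \sqrt{\frac{5 \sqrt{118}}{6} - 40982} = \sqrt{-40982 + \frac{5 \sqrt{118}}{6}}$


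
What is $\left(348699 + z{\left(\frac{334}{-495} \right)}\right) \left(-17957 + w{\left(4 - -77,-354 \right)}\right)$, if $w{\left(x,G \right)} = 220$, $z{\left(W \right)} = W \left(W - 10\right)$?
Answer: $- \frac{1515480095039947}{245025} \approx -6.185 \cdot 10^{9}$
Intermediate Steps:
$z{\left(W \right)} = W \left(-10 + W\right)$
$\left(348699 + z{\left(\frac{334}{-495} \right)}\right) \left(-17957 + w{\left(4 - -77,-354 \right)}\right) = \left(348699 + \frac{334}{-495} \left(-10 + \frac{334}{-495}\right)\right) \left(-17957 + 220\right) = \left(348699 + 334 \left(- \frac{1}{495}\right) \left(-10 + 334 \left(- \frac{1}{495}\right)\right)\right) \left(-17737\right) = \left(348699 - \frac{334 \left(-10 - \frac{334}{495}\right)}{495}\right) \left(-17737\right) = \left(348699 - - \frac{1764856}{245025}\right) \left(-17737\right) = \left(348699 + \frac{1764856}{245025}\right) \left(-17737\right) = \frac{85441737331}{245025} \left(-17737\right) = - \frac{1515480095039947}{245025}$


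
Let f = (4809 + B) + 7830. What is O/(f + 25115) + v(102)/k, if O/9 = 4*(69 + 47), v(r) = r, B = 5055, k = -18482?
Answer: 36407157/395597969 ≈ 0.092031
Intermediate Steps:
f = 17694 (f = (4809 + 5055) + 7830 = 9864 + 7830 = 17694)
O = 4176 (O = 9*(4*(69 + 47)) = 9*(4*116) = 9*464 = 4176)
O/(f + 25115) + v(102)/k = 4176/(17694 + 25115) + 102/(-18482) = 4176/42809 + 102*(-1/18482) = 4176*(1/42809) - 51/9241 = 4176/42809 - 51/9241 = 36407157/395597969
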